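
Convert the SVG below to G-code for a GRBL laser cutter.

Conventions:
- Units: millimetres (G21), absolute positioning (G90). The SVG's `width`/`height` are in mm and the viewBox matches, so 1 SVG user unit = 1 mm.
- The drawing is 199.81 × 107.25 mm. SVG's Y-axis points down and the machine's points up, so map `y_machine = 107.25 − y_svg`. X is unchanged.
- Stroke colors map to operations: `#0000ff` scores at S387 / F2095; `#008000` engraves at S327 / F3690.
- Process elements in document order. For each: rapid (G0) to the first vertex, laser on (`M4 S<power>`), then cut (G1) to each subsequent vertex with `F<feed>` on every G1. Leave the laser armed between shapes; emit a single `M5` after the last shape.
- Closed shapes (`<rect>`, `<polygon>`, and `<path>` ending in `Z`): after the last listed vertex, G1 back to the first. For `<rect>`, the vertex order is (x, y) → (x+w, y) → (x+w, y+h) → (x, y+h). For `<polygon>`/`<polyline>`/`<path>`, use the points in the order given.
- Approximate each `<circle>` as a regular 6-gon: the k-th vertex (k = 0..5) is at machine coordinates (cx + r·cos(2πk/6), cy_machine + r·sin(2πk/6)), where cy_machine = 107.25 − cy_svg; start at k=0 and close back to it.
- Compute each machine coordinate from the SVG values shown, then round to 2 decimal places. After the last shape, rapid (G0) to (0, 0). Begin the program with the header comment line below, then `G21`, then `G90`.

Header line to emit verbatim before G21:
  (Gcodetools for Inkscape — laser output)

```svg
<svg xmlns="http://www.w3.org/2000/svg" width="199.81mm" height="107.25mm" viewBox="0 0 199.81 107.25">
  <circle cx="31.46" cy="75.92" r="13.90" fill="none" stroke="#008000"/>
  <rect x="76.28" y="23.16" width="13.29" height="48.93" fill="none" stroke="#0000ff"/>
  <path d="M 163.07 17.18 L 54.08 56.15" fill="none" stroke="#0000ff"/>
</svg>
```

(Gcodetools for Inkscape — laser output)
G21
G90
G0 X45.36 Y31.33
M4 S327
G1 X38.41 Y43.37 F3690
G1 X24.51 Y43.37 F3690
G1 X17.56 Y31.33 F3690
G1 X24.51 Y19.29 F3690
G1 X38.41 Y19.29 F3690
G1 X45.36 Y31.33 F3690
G0 X76.28 Y84.09
M4 S387
G1 X89.57 Y84.09 F2095
G1 X89.57 Y35.16 F2095
G1 X76.28 Y35.16 F2095
G1 X76.28 Y84.09 F2095
G0 X163.07 Y90.07
M4 S387
G1 X54.08 Y51.10 F2095
M5
G0 X0.00 Y0.00

Since the viewBox matches the mm dimensions, user units are millimetres directly. The only transform is the Y-flip y_m = 107.25 − y_svg.

Shape 1 is a circle drawn with `<circle>`. Its stroke #008000 means engrave at S327, F3690. After flipping Y the toolpath is (45.36,31.33) → (38.41,43.37) → (24.51,43.37) → (17.56,31.33) → (24.51,19.29) → (38.41,19.29) → (45.36,31.33), returning to the start.

Shape 2 is a rectangle drawn with `<rect>`. Its stroke #0000ff means score at S387, F2095. After flipping Y the toolpath is (76.28,84.09) → (89.57,84.09) → (89.57,35.16) → (76.28,35.16) → (76.28,84.09), returning to the start.

Shape 3 is a line segment drawn with `<path>`. Its stroke #0000ff means score at S387, F2095. After flipping Y the toolpath is (163.07,90.07) → (54.08,51.10).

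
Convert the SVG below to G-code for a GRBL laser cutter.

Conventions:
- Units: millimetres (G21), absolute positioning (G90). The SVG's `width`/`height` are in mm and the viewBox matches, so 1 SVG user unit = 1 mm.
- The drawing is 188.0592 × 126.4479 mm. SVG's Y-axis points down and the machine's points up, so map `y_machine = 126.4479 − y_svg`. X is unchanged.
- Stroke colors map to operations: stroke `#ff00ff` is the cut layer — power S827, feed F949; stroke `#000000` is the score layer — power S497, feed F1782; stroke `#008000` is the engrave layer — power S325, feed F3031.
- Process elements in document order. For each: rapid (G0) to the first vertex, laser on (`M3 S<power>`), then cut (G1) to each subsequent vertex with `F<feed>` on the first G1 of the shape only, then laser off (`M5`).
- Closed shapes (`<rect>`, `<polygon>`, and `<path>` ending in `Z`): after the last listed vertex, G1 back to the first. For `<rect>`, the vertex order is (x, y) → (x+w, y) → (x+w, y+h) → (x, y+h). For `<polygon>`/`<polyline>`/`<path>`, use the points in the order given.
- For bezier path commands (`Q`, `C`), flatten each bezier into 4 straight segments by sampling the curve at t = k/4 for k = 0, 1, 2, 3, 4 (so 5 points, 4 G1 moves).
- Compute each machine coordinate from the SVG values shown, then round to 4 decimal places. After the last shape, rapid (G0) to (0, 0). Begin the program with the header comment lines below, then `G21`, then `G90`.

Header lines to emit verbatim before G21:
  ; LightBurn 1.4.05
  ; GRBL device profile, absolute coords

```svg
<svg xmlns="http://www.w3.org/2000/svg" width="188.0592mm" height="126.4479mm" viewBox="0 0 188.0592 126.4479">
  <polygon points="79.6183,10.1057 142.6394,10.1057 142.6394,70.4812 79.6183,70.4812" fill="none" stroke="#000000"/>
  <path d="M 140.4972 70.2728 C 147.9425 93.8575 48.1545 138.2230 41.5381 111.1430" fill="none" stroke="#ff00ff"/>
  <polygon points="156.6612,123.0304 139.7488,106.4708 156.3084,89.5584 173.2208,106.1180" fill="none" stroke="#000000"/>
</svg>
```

1 u = 1 mm; y_m = 126.4479 − y.

[1] `<polygon>` rectangle, #000000→score S497 F1782: (79.6183,116.3422) → (142.6394,116.3422) → (142.6394,55.9667) → (79.6183,55.9667) → (79.6183,116.3422) (closed)

[2] `<path>` cubic bezier, #ff00ff→cut S827 F949: (140.4972,56.1751) → (129.1063,36.0312) → (96.2908,16.7407) → (60.8387,6.9499) → (41.5381,15.3049)

[3] `<polygon>` regular polygon, #000000→score S497 F1782: (156.6612,3.4175) → (139.7488,19.9771) → (156.3084,36.8895) → (173.2208,20.3299) → (156.6612,3.4175) (closed)

; LightBurn 1.4.05
; GRBL device profile, absolute coords
G21
G90
G0 X79.6183 Y116.3422
M3 S497
G1 X142.6394 Y116.3422 F1782
G1 X142.6394 Y55.9667
G1 X79.6183 Y55.9667
G1 X79.6183 Y116.3422
M5
G0 X140.4972 Y56.1751
M3 S827
G1 X129.1063 Y36.0312 F949
G1 X96.2908 Y16.7407
G1 X60.8387 Y6.9499
G1 X41.5381 Y15.3049
M5
G0 X156.6612 Y3.4175
M3 S497
G1 X139.7488 Y19.9771 F1782
G1 X156.3084 Y36.8895
G1 X173.2208 Y20.3299
G1 X156.6612 Y3.4175
M5
G0 X0.0000 Y0.0000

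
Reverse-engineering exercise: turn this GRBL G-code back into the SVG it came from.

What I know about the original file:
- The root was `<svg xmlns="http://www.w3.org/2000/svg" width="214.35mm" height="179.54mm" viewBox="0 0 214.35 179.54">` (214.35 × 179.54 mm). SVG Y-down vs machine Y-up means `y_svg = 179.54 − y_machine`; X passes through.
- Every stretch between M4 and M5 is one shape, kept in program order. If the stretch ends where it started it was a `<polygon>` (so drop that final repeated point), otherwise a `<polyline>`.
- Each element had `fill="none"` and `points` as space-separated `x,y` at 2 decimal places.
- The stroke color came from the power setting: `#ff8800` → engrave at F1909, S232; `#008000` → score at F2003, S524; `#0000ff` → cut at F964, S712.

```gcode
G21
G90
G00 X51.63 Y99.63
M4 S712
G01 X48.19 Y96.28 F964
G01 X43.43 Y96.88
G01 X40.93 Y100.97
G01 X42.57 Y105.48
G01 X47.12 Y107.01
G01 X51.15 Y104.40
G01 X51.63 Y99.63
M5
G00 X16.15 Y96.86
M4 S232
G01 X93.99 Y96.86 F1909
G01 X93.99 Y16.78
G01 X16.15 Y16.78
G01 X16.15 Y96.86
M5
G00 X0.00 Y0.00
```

Machine Y-up, SVG Y-down with viewBox height 179.54, so y_svg = 179.54 − y_machine; X carries over.

Run 1: power S712 maps to stroke `#0000ff` (cut). The run returns to its start, so emit a `<polygon>` with points (Y-flipped): 51.63,79.91 48.19,83.26 43.43,82.66 40.93,78.57 42.57,74.06 47.12,72.53 51.15,75.14.

Run 2: S232 ⇒ engrave layer `#ff8800`. The run returns to its start, so emit a `<polygon>` with points (Y-flipped): 16.15,82.68 93.99,82.68 93.99,162.76 16.15,162.76.

<svg xmlns="http://www.w3.org/2000/svg" width="214.35mm" height="179.54mm" viewBox="0 0 214.35 179.54">
  <polygon points="51.63,79.91 48.19,83.26 43.43,82.66 40.93,78.57 42.57,74.06 47.12,72.53 51.15,75.14" fill="none" stroke="#0000ff"/>
  <polygon points="16.15,82.68 93.99,82.68 93.99,162.76 16.15,162.76" fill="none" stroke="#ff8800"/>
</svg>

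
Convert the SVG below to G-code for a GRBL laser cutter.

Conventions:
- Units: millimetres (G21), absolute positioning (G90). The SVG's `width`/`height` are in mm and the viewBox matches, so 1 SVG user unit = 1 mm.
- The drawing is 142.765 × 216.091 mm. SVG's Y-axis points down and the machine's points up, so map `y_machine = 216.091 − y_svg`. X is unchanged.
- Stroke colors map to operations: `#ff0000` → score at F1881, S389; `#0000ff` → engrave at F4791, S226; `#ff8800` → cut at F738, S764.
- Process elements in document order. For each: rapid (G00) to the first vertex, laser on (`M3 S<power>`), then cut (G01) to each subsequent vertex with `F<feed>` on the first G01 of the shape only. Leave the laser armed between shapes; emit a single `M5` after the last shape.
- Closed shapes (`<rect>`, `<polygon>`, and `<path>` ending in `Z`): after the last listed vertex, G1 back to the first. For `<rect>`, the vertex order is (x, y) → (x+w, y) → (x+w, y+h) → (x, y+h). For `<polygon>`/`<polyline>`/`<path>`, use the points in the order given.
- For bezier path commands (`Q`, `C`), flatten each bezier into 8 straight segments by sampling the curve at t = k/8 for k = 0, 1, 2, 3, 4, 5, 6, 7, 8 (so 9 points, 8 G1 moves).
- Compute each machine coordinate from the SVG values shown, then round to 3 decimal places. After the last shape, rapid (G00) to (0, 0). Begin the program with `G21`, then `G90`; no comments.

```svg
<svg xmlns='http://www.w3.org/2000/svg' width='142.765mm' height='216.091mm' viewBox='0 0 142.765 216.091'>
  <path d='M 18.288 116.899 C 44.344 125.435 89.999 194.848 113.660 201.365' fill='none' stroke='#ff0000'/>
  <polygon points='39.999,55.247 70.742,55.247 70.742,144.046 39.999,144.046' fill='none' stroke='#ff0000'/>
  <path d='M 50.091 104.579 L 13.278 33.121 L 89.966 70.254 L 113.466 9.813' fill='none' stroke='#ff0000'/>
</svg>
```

G21
G90
G00 X18.288 Y99.192
M3 S389
G01 X28.896 Y93.379 F1881
G01 X40.855 Y83.310
G01 X53.676 Y70.434
G01 X66.872 Y56.202
G01 X79.956 Y42.065
G01 X92.440 Y29.473
G01 X103.837 Y19.876
G01 X113.660 Y14.726
G00 X39.999 Y160.844
M3 S389
G01 X70.742 Y160.844 F1881
G01 X70.742 Y72.045
G01 X39.999 Y72.045
G01 X39.999 Y160.844
G00 X50.091 Y111.512
M3 S389
G01 X13.278 Y182.970 F1881
G01 X89.966 Y145.837
G01 X113.466 Y206.278
M5
G00 X0.000 Y0.000

Since the viewBox matches the mm dimensions, user units are millimetres directly. The only transform is the Y-flip y_m = 216.091 − y_svg.

Shape 1 is a cubic bezier drawn with `<path>`. Its stroke #ff0000 means score at S389, F1881. After flipping Y the toolpath is (18.288,99.192) → (28.896,93.379) → (40.855,83.310) → (53.676,70.434) → (66.872,56.202) → (79.956,42.065) → (92.440,29.473) → (103.837,19.876) → (113.660,14.726).

Shape 2 is a rectangle drawn with `<polygon>`. Its stroke #ff0000 means score at S389, F1881. After flipping Y the toolpath is (39.999,160.844) → (70.742,160.844) → (70.742,72.045) → (39.999,72.045) → (39.999,160.844), returning to the start.

Shape 3 is a open polyline drawn with `<path>`. Its stroke #ff0000 means score at S389, F1881. After flipping Y the toolpath is (50.091,111.512) → (13.278,182.970) → (89.966,145.837) → (113.466,206.278).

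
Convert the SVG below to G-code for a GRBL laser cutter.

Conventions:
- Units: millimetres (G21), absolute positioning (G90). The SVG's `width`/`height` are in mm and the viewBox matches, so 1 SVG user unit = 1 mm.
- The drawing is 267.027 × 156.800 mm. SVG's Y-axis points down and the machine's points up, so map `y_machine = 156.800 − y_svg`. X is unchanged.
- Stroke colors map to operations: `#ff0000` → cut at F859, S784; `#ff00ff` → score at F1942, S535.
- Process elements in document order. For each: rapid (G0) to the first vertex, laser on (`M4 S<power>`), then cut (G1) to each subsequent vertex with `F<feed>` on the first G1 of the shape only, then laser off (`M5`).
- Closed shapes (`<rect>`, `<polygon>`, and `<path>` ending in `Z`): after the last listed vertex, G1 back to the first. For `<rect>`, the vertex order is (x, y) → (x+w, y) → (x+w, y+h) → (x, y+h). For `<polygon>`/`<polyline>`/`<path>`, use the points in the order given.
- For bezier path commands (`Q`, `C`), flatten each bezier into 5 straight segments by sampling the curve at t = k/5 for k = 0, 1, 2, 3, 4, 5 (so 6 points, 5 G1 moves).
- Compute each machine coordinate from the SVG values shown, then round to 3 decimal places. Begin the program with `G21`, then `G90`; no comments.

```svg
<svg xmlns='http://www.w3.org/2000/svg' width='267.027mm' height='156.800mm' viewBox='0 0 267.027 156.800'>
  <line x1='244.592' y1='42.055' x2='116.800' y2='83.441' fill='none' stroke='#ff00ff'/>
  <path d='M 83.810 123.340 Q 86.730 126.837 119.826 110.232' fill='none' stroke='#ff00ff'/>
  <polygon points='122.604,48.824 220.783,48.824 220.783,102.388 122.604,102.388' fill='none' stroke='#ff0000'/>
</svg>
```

1 u = 1 mm; y_m = 156.800 − y.

[1] `<line>` line segment, #ff00ff→score S535 F1942: (244.592,114.745) → (116.800,73.359)

[2] `<path>` quadratic bezier, #ff00ff→score S535 F1942: (83.810,33.460) → (86.185,32.865) → (90.974,33.879) → (98.177,36.500) → (107.795,40.730) → (119.826,46.568)

[3] `<polygon>` rectangle, #ff0000→cut S784 F859: (122.604,107.976) → (220.783,107.976) → (220.783,54.412) → (122.604,54.412) → (122.604,107.976) (closed)

G21
G90
G0 X244.592 Y114.745
M4 S535
G1 X116.800 Y73.359 F1942
M5
G0 X83.810 Y33.460
M4 S535
G1 X86.185 Y32.865 F1942
G1 X90.974 Y33.879
G1 X98.177 Y36.500
G1 X107.795 Y40.730
G1 X119.826 Y46.568
M5
G0 X122.604 Y107.976
M4 S784
G1 X220.783 Y107.976 F859
G1 X220.783 Y54.412
G1 X122.604 Y54.412
G1 X122.604 Y107.976
M5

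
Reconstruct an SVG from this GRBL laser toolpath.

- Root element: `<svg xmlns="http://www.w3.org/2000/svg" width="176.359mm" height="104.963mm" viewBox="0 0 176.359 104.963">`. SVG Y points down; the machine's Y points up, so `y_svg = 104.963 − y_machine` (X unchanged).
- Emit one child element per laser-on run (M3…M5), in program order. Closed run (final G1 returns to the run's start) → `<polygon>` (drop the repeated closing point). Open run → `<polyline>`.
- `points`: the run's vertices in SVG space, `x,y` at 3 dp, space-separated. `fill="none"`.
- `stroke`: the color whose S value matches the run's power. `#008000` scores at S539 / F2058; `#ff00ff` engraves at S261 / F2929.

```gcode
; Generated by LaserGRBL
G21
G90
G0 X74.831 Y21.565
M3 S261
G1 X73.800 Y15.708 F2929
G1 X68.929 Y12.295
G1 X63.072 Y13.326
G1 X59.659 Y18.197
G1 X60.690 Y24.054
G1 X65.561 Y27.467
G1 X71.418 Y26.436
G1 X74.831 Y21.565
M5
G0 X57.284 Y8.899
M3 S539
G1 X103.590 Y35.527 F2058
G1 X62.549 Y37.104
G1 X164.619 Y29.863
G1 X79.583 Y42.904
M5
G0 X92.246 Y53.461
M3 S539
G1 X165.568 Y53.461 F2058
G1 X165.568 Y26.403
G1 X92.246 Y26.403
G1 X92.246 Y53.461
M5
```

<svg xmlns="http://www.w3.org/2000/svg" width="176.359mm" height="104.963mm" viewBox="0 0 176.359 104.963">
  <polygon points="74.831,83.398 73.800,89.255 68.929,92.668 63.072,91.637 59.659,86.766 60.690,80.909 65.561,77.496 71.418,78.527" fill="none" stroke="#ff00ff"/>
  <polyline points="57.284,96.064 103.590,69.436 62.549,67.859 164.619,75.100 79.583,62.059" fill="none" stroke="#008000"/>
  <polygon points="92.246,51.502 165.568,51.502 165.568,78.560 92.246,78.560" fill="none" stroke="#008000"/>
</svg>

y_svg = 104.963 − y_m.

[1] S261→`#ff00ff` (engrave); closed run; points: 74.831,83.398 73.800,89.255 68.929,92.668 63.072,91.637 59.659,86.766 60.690,80.909 65.561,77.496 71.418,78.527

[2] S539→`#008000` (score); open run; points: 57.284,96.064 103.590,69.436 62.549,67.859 164.619,75.100 79.583,62.059

[3] S539→`#008000` (score); closed run; points: 92.246,51.502 165.568,51.502 165.568,78.560 92.246,78.560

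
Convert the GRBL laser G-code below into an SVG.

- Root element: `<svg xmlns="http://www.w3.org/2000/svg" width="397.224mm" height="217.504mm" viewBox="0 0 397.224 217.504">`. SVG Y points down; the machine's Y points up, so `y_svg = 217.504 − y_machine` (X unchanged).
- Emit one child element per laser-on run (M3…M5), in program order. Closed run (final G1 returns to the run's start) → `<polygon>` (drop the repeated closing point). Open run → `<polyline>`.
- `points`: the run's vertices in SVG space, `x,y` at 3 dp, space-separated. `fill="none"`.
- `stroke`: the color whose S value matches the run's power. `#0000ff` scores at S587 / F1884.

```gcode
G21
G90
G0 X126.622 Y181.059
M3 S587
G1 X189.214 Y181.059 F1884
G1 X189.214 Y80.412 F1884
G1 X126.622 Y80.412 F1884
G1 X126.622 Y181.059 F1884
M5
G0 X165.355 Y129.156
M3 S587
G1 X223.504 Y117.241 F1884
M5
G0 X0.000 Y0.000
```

Each laser-on run becomes one SVG element. Flip Y back into SVG space with y_svg = 217.504 − y_machine. Every run uses S587, so all elements get stroke `#0000ff` (score).

Run 1: The run returns to its start, so emit a `<polygon>` with points (Y-flipped): 126.622,36.445 189.214,36.445 189.214,137.092 126.622,137.092.

Run 2: The run is open, so emit a `<polyline>` with points (Y-flipped): 165.355,88.348 223.504,100.263.

<svg xmlns="http://www.w3.org/2000/svg" width="397.224mm" height="217.504mm" viewBox="0 0 397.224 217.504">
  <polygon points="126.622,36.445 189.214,36.445 189.214,137.092 126.622,137.092" fill="none" stroke="#0000ff"/>
  <polyline points="165.355,88.348 223.504,100.263" fill="none" stroke="#0000ff"/>
</svg>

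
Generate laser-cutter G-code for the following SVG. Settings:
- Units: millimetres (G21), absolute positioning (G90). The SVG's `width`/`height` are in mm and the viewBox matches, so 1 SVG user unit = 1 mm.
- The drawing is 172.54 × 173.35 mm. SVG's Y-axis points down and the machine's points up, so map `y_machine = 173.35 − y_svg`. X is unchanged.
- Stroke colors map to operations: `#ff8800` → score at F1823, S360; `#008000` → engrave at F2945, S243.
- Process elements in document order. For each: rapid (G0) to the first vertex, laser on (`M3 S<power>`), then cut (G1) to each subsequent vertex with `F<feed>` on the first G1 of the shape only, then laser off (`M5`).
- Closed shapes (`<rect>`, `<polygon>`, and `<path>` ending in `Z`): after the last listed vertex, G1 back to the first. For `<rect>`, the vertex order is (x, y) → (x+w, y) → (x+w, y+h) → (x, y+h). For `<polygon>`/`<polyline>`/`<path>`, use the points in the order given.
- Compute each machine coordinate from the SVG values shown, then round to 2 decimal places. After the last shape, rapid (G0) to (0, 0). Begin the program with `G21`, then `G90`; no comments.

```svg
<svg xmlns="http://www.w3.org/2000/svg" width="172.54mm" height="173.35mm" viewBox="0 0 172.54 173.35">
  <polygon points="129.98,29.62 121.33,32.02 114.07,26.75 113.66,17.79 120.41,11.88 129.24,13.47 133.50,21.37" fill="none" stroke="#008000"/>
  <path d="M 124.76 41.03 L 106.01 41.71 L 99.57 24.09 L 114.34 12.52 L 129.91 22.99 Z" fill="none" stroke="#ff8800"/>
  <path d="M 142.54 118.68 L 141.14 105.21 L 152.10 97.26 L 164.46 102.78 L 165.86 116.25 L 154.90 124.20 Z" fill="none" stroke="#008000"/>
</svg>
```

1 u = 1 mm; y_m = 173.35 − y.

[1] `<polygon>` regular polygon, #008000→engrave S243 F2945: (129.98,143.73) → (121.33,141.33) → (114.07,146.60) → (113.66,155.56) → (120.41,161.47) → (129.24,159.88) → (133.50,151.98) → (129.98,143.73) (closed)

[2] `<path>` regular polygon, #ff8800→score S360 F1823: (124.76,132.32) → (106.01,131.64) → (99.57,149.26) → (114.34,160.83) → (129.91,150.36) → (124.76,132.32) (closed)

[3] `<path>` regular polygon, #008000→engrave S243 F2945: (142.54,54.67) → (141.14,68.14) → (152.10,76.09) → (164.46,70.57) → (165.86,57.10) → (154.90,49.15) → (142.54,54.67) (closed)

G21
G90
G0 X129.98 Y143.73
M3 S243
G1 X121.33 Y141.33 F2945
G1 X114.07 Y146.60
G1 X113.66 Y155.56
G1 X120.41 Y161.47
G1 X129.24 Y159.88
G1 X133.50 Y151.98
G1 X129.98 Y143.73
M5
G0 X124.76 Y132.32
M3 S360
G1 X106.01 Y131.64 F1823
G1 X99.57 Y149.26
G1 X114.34 Y160.83
G1 X129.91 Y150.36
G1 X124.76 Y132.32
M5
G0 X142.54 Y54.67
M3 S243
G1 X141.14 Y68.14 F2945
G1 X152.10 Y76.09
G1 X164.46 Y70.57
G1 X165.86 Y57.10
G1 X154.90 Y49.15
G1 X142.54 Y54.67
M5
G0 X0.00 Y0.00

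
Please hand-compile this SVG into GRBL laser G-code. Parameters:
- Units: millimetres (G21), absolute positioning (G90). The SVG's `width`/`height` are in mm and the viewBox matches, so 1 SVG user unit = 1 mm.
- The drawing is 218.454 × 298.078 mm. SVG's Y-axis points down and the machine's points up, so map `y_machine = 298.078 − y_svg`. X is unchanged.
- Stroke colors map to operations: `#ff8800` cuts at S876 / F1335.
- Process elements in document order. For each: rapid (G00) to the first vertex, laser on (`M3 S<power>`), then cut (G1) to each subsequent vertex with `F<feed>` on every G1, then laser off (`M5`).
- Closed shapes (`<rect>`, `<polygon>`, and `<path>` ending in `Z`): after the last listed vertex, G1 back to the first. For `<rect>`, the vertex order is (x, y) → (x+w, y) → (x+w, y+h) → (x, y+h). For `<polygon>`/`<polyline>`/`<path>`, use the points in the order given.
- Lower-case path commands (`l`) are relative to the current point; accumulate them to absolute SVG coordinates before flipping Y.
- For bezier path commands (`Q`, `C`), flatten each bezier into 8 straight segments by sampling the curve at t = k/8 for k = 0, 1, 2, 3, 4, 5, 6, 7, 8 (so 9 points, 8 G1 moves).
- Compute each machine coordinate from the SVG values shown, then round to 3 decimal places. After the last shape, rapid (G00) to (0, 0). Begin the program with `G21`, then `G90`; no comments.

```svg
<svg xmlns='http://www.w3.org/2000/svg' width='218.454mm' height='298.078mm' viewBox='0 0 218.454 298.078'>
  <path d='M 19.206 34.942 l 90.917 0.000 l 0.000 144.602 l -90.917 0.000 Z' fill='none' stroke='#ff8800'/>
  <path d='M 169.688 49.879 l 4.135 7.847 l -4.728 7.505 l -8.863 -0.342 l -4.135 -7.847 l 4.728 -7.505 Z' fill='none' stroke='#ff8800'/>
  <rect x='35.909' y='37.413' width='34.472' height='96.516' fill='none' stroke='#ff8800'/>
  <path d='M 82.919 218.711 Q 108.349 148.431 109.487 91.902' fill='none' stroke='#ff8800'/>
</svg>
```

Since the viewBox matches the mm dimensions, user units are millimetres directly. The only transform is the Y-flip y_m = 298.078 − y_svg.

Shape 1 is a rectangle drawn with `<path>`. Its stroke #ff8800 means cut at S876, F1335. After flipping Y the toolpath is (19.206,263.136) → (110.123,263.136) → (110.123,118.534) → (19.206,118.534) → (19.206,263.136), returning to the start.

Shape 2 is a regular polygon drawn with `<path>`. Its stroke #ff8800 means cut at S876, F1335. After flipping Y the toolpath is (169.688,248.199) → (173.823,240.352) → (169.095,232.847) → (160.232,233.189) → (156.097,241.036) → (160.825,248.541) → (169.688,248.199), returning to the start.

Shape 3 is a rectangle drawn with `<rect>`. Its stroke #ff8800 means cut at S876, F1335. After flipping Y the toolpath is (35.909,260.665) → (70.381,260.665) → (70.381,164.149) → (35.909,164.149) → (35.909,260.665), returning to the start.

Shape 4 is a quadratic bezier drawn with `<path>`. Its stroke #ff8800 means cut at S876, F1335. After flipping Y the toolpath is (82.919,79.367) → (88.897,96.722) → (94.116,113.648) → (98.575,130.143) → (102.276,146.209) → (105.217,161.846) → (107.400,177.052) → (108.823,191.829) → (109.487,206.176).

G21
G90
G00 X19.206 Y263.136
M3 S876
G1 X110.123 Y263.136 F1335
G1 X110.123 Y118.534 F1335
G1 X19.206 Y118.534 F1335
G1 X19.206 Y263.136 F1335
M5
G00 X169.688 Y248.199
M3 S876
G1 X173.823 Y240.352 F1335
G1 X169.095 Y232.847 F1335
G1 X160.232 Y233.189 F1335
G1 X156.097 Y241.036 F1335
G1 X160.825 Y248.541 F1335
G1 X169.688 Y248.199 F1335
M5
G00 X35.909 Y260.665
M3 S876
G1 X70.381 Y260.665 F1335
G1 X70.381 Y164.149 F1335
G1 X35.909 Y164.149 F1335
G1 X35.909 Y260.665 F1335
M5
G00 X82.919 Y79.367
M3 S876
G1 X88.897 Y96.722 F1335
G1 X94.116 Y113.648 F1335
G1 X98.575 Y130.143 F1335
G1 X102.276 Y146.209 F1335
G1 X105.217 Y161.846 F1335
G1 X107.400 Y177.052 F1335
G1 X108.823 Y191.829 F1335
G1 X109.487 Y206.176 F1335
M5
G00 X0.000 Y0.000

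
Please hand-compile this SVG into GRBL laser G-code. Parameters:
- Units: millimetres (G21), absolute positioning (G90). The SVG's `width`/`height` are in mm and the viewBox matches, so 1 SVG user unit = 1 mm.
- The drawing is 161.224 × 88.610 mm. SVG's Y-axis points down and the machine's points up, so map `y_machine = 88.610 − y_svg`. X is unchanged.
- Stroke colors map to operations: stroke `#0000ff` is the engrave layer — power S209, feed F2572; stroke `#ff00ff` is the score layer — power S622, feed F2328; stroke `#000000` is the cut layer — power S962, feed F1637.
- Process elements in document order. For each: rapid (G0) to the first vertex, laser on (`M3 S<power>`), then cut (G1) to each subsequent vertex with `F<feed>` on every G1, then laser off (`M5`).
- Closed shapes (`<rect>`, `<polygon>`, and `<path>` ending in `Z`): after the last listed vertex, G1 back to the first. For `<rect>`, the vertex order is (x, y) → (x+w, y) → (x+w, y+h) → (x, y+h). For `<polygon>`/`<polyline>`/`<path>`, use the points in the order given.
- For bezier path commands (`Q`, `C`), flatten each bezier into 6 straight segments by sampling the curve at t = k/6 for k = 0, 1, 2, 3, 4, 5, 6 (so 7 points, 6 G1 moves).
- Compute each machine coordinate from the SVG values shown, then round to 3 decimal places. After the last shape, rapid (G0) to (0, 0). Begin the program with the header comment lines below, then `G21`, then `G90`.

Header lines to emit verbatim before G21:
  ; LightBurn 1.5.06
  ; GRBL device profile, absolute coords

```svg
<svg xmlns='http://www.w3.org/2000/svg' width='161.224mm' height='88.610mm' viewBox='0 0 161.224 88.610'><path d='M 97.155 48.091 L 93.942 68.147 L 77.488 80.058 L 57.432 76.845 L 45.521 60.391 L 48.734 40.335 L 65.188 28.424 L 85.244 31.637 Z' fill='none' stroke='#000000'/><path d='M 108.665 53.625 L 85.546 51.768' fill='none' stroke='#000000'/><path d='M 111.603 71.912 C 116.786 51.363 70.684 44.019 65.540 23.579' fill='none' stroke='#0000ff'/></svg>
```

Since the viewBox matches the mm dimensions, user units are millimetres directly. The only transform is the Y-flip y_m = 88.610 − y_svg.

Shape 1 is a regular polygon drawn with `<path>`. Its stroke #000000 means cut at S962, F1637. After flipping Y the toolpath is (97.155,40.519) → (93.942,20.463) → (77.488,8.552) → (57.432,11.765) → (45.521,28.219) → (48.734,48.275) → (65.188,60.186) → (85.244,56.973) → (97.155,40.519), returning to the start.

Shape 2 is a line segment drawn with `<path>`. Its stroke #000000 means cut at S962, F1637. After flipping Y the toolpath is (108.665,34.985) → (85.546,36.842).

Shape 3 is a cubic bezier drawn with `<path>`. Its stroke #0000ff means engrave at S209, F2572. After flipping Y the toolpath is (111.603,16.698) → (110.348,25.994) → (103.107,33.819) → (92.444,40.905) → (80.920,47.982) → (71.098,55.781) → (65.540,65.031).

; LightBurn 1.5.06
; GRBL device profile, absolute coords
G21
G90
G0 X97.155 Y40.519
M3 S962
G1 X93.942 Y20.463 F1637
G1 X77.488 Y8.552 F1637
G1 X57.432 Y11.765 F1637
G1 X45.521 Y28.219 F1637
G1 X48.734 Y48.275 F1637
G1 X65.188 Y60.186 F1637
G1 X85.244 Y56.973 F1637
G1 X97.155 Y40.519 F1637
M5
G0 X108.665 Y34.985
M3 S962
G1 X85.546 Y36.842 F1637
M5
G0 X111.603 Y16.698
M3 S209
G1 X110.348 Y25.994 F2572
G1 X103.107 Y33.819 F2572
G1 X92.444 Y40.905 F2572
G1 X80.920 Y47.982 F2572
G1 X71.098 Y55.781 F2572
G1 X65.540 Y65.031 F2572
M5
G0 X0.000 Y0.000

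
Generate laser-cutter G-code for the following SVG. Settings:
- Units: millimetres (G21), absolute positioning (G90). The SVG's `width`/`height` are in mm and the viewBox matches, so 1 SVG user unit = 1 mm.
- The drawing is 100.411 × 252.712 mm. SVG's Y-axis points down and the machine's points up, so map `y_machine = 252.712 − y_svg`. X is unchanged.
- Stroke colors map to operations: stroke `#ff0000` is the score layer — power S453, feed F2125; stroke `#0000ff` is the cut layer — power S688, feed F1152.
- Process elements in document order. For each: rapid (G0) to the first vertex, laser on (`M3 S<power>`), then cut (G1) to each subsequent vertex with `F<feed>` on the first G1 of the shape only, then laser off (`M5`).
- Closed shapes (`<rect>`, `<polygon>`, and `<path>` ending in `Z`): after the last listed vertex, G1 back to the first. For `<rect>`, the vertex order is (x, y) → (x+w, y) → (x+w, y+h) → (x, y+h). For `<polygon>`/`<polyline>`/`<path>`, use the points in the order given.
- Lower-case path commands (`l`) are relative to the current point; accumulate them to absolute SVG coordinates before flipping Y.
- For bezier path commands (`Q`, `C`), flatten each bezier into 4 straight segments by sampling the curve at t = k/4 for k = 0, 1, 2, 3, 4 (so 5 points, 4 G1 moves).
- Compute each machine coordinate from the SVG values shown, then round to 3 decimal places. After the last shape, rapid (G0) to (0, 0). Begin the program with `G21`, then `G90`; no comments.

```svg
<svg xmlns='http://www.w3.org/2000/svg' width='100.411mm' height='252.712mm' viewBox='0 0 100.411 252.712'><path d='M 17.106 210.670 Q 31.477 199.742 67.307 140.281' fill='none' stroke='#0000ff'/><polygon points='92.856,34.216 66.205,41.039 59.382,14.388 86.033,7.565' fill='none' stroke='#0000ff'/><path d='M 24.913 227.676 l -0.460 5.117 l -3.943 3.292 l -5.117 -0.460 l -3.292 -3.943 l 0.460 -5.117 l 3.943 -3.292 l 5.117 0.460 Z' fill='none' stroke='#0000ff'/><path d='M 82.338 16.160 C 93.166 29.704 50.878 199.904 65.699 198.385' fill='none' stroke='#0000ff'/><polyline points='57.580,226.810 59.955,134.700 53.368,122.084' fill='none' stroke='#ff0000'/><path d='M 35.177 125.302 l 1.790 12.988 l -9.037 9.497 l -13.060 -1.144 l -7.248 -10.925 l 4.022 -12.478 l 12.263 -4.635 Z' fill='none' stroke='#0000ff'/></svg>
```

G21
G90
G0 X17.106 Y42.042
M3 S688
G1 X25.633 Y50.539 F1152
G1 X36.842 Y65.103
G1 X50.733 Y85.734
G1 X67.307 Y112.431
M5
G0 X92.856 Y218.496
M3 S688
G1 X66.205 Y211.673 F1152
G1 X59.382 Y238.324
G1 X86.033 Y245.147
G1 X92.856 Y218.496
M5
G0 X24.913 Y25.036
M3 S688
G1 X24.453 Y19.919 F1152
G1 X20.510 Y16.627
G1 X15.393 Y17.087
G1 X12.101 Y21.030
G1 X12.561 Y26.147
G1 X16.504 Y29.439
G1 X21.621 Y28.979
G1 X24.913 Y25.036
M5
G0 X82.338 Y236.552
M3 S688
G1 X82.222 Y202.152 F1152
G1 X72.521 Y139.791
G1 X63.569 Y80.254
G1 X65.699 Y54.327
M5
G0 X57.580 Y25.902
M3 S453
G1 X59.955 Y118.012 F2125
G1 X53.368 Y130.628
M5
G0 X35.177 Y127.410
M3 S688
G1 X36.967 Y114.422 F1152
G1 X27.930 Y104.925
G1 X14.870 Y106.069
G1 X7.622 Y116.994
G1 X11.644 Y129.472
G1 X23.907 Y134.107
G1 X35.177 Y127.410
M5
G0 X0.000 Y0.000

1 u = 1 mm; y_m = 252.712 − y.

[1] `<path>` quadratic bezier, #0000ff→cut S688 F1152: (17.106,42.042) → (25.633,50.539) → (36.842,65.103) → (50.733,85.734) → (67.307,112.431)

[2] `<polygon>` regular polygon, #0000ff→cut S688 F1152: (92.856,218.496) → (66.205,211.673) → (59.382,238.324) → (86.033,245.147) → (92.856,218.496) (closed)

[3] `<path>` regular polygon, #0000ff→cut S688 F1152: (24.913,25.036) → (24.453,19.919) → (20.510,16.627) → (15.393,17.087) → (12.101,21.030) → (12.561,26.147) → (16.504,29.439) → (21.621,28.979) → (24.913,25.036) (closed)

[4] `<path>` cubic bezier, #0000ff→cut S688 F1152: (82.338,236.552) → (82.222,202.152) → (72.521,139.791) → (63.569,80.254) → (65.699,54.327)

[5] `<polyline>` open polyline, #ff0000→score S453 F2125: (57.580,25.902) → (59.955,118.012) → (53.368,130.628)

[6] `<path>` regular polygon, #0000ff→cut S688 F1152: (35.177,127.410) → (36.967,114.422) → (27.930,104.925) → (14.870,106.069) → (7.622,116.994) → (11.644,129.472) → (23.907,134.107) → (35.177,127.410) (closed)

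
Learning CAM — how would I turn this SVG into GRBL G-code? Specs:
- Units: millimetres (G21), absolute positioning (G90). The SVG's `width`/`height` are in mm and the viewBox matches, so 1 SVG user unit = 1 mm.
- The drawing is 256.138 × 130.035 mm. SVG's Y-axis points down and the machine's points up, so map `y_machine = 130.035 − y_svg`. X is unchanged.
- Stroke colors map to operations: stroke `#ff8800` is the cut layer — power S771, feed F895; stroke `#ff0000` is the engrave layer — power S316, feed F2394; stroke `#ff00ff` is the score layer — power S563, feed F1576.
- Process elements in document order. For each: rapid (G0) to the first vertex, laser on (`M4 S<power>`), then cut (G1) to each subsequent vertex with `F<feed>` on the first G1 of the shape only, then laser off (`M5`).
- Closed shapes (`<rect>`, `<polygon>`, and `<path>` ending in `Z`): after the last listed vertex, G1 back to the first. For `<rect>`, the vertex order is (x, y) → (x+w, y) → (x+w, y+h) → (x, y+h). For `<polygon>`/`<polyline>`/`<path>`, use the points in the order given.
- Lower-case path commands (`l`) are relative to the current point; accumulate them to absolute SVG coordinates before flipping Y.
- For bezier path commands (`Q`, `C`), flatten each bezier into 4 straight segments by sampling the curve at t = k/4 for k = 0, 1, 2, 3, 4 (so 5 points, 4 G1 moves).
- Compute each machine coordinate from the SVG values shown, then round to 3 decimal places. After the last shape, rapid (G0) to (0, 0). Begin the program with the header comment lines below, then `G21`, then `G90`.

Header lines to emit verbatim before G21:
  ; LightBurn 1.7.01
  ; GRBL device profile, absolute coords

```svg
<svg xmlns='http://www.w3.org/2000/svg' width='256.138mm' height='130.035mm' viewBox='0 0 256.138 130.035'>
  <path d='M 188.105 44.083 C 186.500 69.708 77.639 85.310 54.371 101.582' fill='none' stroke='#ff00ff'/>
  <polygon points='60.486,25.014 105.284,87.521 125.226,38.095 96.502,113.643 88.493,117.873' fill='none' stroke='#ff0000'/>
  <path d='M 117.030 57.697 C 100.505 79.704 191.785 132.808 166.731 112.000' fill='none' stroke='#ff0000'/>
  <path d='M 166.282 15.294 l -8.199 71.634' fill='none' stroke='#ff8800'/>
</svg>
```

; LightBurn 1.7.01
; GRBL device profile, absolute coords
G21
G90
G0 X188.105 Y85.952
M4 S563
G1 X169.804 Y68.445 F1576
G1 X129.362 Y53.695
G1 X84.857 Y40.698
G1 X54.371 Y28.453
M5
G0 X60.486 Y105.021
M4 S316
G1 X105.284 Y42.514 F2394
G1 X125.226 Y91.940
G1 X96.502 Y16.392
G1 X88.493 Y12.162
G1 X60.486 Y105.021
M5
G0 X117.030 Y72.338
M4 S316
G1 X121.348 Y51.643 F2394
G1 X145.079 Y29.131
G1 X167.211 Y14.647
G1 X166.731 Y18.035
M5
G0 X166.282 Y114.741
M4 S771
G1 X158.083 Y43.107 F895
M5
G0 X0.000 Y0.000

viewBox `0 0 256.138 130.035` with mm width/height → 1 unit = 1 mm. Flip: y_m = 130.035 − y_svg.

**Shape 1** — `<path>` cubic bezier, stroke `#ff00ff` → score (S563, F1576). Control points (SVG): P0=(188.105,44.083), P1=(186.500,69.708), P2=(77.639,85.310), P3=(54.371,101.582); sampled at t=k/4. Machine vertices: (188.105,85.952) → (169.804,68.445) → (129.362,53.695) → (84.857,40.698) → (54.371,28.453). Open path.

**Shape 2** — `<polygon>` closed polygon, stroke `#ff0000` → engrave (S316, F2394). Machine vertices: (60.486,105.021) → (105.284,42.514) → (125.226,91.940) → (96.502,16.392) → (88.493,12.162) → (60.486,105.021). Closed: final G1 returns to the first vertex.

**Shape 3** — `<path>` cubic bezier, stroke `#ff0000` → engrave (S316, F2394). Control points (SVG): P0=(117.030,57.697), P1=(100.505,79.704), P2=(191.785,132.808), P3=(166.731,112.000); sampled at t=k/4. Machine vertices: (117.030,72.338) → (121.348,51.643) → (145.079,29.131) → (167.211,14.647) → (166.731,18.035). Open path.

**Shape 4** — `<path>` line segment, stroke `#ff8800` → cut (S771, F895). Machine vertices: (166.282,114.741) → (158.083,43.107). Open path.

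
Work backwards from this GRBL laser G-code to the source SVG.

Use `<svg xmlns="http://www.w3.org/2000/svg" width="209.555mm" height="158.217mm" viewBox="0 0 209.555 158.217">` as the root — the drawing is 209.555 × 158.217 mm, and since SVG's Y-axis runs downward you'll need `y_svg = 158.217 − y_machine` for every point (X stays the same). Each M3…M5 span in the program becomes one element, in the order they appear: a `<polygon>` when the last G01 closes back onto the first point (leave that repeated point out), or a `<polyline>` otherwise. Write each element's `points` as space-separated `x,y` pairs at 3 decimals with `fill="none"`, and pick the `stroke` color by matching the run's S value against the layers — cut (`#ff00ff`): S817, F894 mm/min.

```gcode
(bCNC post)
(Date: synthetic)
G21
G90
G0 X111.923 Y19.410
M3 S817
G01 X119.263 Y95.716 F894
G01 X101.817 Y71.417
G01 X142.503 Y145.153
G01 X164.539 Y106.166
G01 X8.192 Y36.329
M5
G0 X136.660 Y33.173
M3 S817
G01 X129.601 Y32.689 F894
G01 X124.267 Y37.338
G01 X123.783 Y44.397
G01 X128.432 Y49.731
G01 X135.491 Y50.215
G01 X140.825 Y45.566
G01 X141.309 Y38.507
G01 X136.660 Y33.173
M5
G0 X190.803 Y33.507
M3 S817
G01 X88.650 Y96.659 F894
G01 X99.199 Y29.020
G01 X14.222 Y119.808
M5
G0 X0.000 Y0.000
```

y_svg = 158.217 − y_m. Every run uses S817, so all elements get stroke `#ff00ff` (cut).

[1] open run; points: 111.923,138.807 119.263,62.501 101.817,86.800 142.503,13.064 164.539,52.051 8.192,121.888

[2] closed run; points: 136.660,125.044 129.601,125.528 124.267,120.879 123.783,113.820 128.432,108.486 135.491,108.002 140.825,112.651 141.309,119.710

[3] open run; points: 190.803,124.710 88.650,61.558 99.199,129.197 14.222,38.409

<svg xmlns="http://www.w3.org/2000/svg" width="209.555mm" height="158.217mm" viewBox="0 0 209.555 158.217">
  <polyline points="111.923,138.807 119.263,62.501 101.817,86.800 142.503,13.064 164.539,52.051 8.192,121.888" fill="none" stroke="#ff00ff"/>
  <polygon points="136.660,125.044 129.601,125.528 124.267,120.879 123.783,113.820 128.432,108.486 135.491,108.002 140.825,112.651 141.309,119.710" fill="none" stroke="#ff00ff"/>
  <polyline points="190.803,124.710 88.650,61.558 99.199,129.197 14.222,38.409" fill="none" stroke="#ff00ff"/>
</svg>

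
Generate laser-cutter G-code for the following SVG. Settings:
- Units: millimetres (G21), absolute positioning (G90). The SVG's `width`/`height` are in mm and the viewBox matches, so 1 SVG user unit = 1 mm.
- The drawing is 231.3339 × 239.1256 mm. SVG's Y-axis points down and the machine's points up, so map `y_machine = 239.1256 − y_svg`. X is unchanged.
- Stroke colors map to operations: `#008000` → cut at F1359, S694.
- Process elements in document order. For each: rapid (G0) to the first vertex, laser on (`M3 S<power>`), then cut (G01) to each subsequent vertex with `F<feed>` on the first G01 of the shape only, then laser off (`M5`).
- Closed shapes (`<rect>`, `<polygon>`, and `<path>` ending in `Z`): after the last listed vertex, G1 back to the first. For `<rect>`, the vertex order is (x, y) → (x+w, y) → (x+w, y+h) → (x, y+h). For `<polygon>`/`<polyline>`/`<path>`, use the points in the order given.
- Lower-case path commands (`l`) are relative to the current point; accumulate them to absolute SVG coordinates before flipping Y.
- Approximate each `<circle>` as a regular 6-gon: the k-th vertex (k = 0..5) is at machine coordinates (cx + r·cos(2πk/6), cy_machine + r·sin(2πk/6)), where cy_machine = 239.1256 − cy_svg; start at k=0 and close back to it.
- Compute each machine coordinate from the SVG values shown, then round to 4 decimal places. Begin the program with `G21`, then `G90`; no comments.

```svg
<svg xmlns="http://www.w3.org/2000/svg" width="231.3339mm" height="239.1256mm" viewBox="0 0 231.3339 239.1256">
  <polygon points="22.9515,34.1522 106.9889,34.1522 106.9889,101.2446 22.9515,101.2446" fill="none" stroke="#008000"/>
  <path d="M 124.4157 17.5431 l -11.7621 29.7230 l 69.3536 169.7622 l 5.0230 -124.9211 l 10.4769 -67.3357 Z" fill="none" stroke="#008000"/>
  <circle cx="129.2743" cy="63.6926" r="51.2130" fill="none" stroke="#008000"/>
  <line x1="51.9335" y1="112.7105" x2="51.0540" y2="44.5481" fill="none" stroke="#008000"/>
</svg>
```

G21
G90
G0 X22.9515 Y204.9734
M3 S694
G01 X106.9889 Y204.9734 F1359
G01 X106.9889 Y137.8810
G01 X22.9515 Y137.8810
G01 X22.9515 Y204.9734
M5
G0 X124.4157 Y221.5825
M3 S694
G01 X112.6536 Y191.8595 F1359
G01 X182.0072 Y22.0973
G01 X187.0302 Y147.0184
G01 X197.5071 Y214.3541
G01 X124.4157 Y221.5825
M5
G0 X180.4873 Y175.4330
M3 S694
G01 X154.8808 Y219.7848 F1359
G01 X103.6678 Y219.7848
G01 X78.0613 Y175.4330
G01 X103.6678 Y131.0812
G01 X154.8808 Y131.0812
G01 X180.4873 Y175.4330
M5
G0 X51.9335 Y126.4151
M3 S694
G01 X51.0540 Y194.5775 F1359
M5

Since the viewBox matches the mm dimensions, user units are millimetres directly. The only transform is the Y-flip y_m = 239.1256 − y_svg.

Shape 1 is a rectangle drawn with `<polygon>`. Its stroke #008000 means cut at S694, F1359. After flipping Y the toolpath is (22.9515,204.9734) → (106.9889,204.9734) → (106.9889,137.8810) → (22.9515,137.8810) → (22.9515,204.9734), returning to the start.

Shape 2 is a closed polygon drawn with `<path>`. Its stroke #008000 means cut at S694, F1359. After flipping Y the toolpath is (124.4157,221.5825) → (112.6536,191.8595) → (182.0072,22.0973) → (187.0302,147.0184) → (197.5071,214.3541) → (124.4157,221.5825), returning to the start.

Shape 3 is a circle drawn with `<circle>`. Its stroke #008000 means cut at S694, F1359. After flipping Y the toolpath is (180.4873,175.4330) → (154.8808,219.7848) → (103.6678,219.7848) → (78.0613,175.4330) → (103.6678,131.0812) → (154.8808,131.0812) → (180.4873,175.4330), returning to the start.

Shape 4 is a line segment drawn with `<line>`. Its stroke #008000 means cut at S694, F1359. After flipping Y the toolpath is (51.9335,126.4151) → (51.0540,194.5775).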